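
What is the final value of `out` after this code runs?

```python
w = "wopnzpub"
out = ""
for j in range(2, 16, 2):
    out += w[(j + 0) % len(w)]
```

'pzuwpzu'

j=2: add w[2]='p' → 'p'
j=4: add w[4]='z' → 'pz'
j=6: add w[6]='u' → 'pzu'
j=8: add w[0]='w' → 'pzuw'
j=10: add w[2]='p' → 'pzuwp'
j=12: add w[4]='z' → 'pzuwpz'
j=14: add w[6]='u' → 'pzuwpzu'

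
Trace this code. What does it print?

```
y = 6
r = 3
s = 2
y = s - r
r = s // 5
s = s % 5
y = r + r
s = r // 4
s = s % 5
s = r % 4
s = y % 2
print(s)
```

y = 2-3 = -1
r = 2//5 = 0
s = 2%5 = 2
y = 0+0 = 0
s = 0//4 = 0
s = 0%5 = 0
s = 0%4 = 0
s = 0%2 = 0

0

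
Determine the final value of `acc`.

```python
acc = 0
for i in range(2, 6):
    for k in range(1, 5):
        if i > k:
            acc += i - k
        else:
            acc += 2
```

32

i=2,k=1: 2>1, acc = 0+1 = 1
i=2,k=2: not 2>2, acc = 1+2 = 3
i=2,k=3: not 2>3, acc = 3+2 = 5
i=2,k=4: not 2>4, acc = 5+2 = 7
i=3,k=1: 3>1, acc = 7+2 = 9
i=3,k=2: 3>2, acc = 9+1 = 10
i=3,k=3: not 3>3, acc = 10+2 = 12
i=3,k=4: not 3>4, acc = 12+2 = 14
i=4,k=1: 4>1, acc = 14+3 = 17
i=4,k=2: 4>2, acc = 17+2 = 19
i=4,k=3: 4>3, acc = 19+1 = 20
i=4,k=4: not 4>4, acc = 20+2 = 22
i=5,k=1: 5>1, acc = 22+4 = 26
i=5,k=2: 5>2, acc = 26+3 = 29
i=5,k=3: 5>3, acc = 29+2 = 31
i=5,k=4: 5>4, acc = 31+1 = 32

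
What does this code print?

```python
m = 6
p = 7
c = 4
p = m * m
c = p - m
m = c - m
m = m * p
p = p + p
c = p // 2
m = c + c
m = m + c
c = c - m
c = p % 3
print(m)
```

108

p = 6*6 = 36
c = 36-6 = 30
m = 30-6 = 24
m = 24*36 = 864
p = 36+36 = 72
c = 72//2 = 36
m = 36+36 = 72
m = 72+36 = 108
c = 36-108 = -72
c = 72%3 = 0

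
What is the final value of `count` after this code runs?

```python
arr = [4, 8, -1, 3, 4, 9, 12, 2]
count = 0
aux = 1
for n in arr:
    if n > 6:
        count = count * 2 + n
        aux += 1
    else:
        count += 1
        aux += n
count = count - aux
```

67

n=4: not >6, count = 0+1 = 1; aux=5
n=8: >6, count = 1*2+8 = 10; aux=6
n=-1: not >6, count = 10+1 = 11; aux=5
n=3: not >6, count = 11+1 = 12; aux=8
n=4: not >6, count = 12+1 = 13; aux=12
n=9: >6, count = 13*2+9 = 35; aux=13
n=12: >6, count = 35*2+12 = 82; aux=14
n=2: not >6, count = 82+1 = 83; aux=16
count-aux = 83-16 = 67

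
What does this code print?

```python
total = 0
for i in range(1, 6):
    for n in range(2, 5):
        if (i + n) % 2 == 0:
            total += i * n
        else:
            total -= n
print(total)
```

i=1,n=2: odd sum, total = 0-2 = -2
i=1,n=3: even sum, total = (-2)+3 = 1
i=1,n=4: odd sum, total = 1-4 = -3
i=2,n=2: even sum, total = (-3)+4 = 1
i=2,n=3: odd sum, total = 1-3 = -2
i=2,n=4: even sum, total = (-2)+8 = 6
i=3,n=2: odd sum, total = 6-2 = 4
i=3,n=3: even sum, total = 4+9 = 13
i=3,n=4: odd sum, total = 13-4 = 9
i=4,n=2: even sum, total = 9+8 = 17
i=4,n=3: odd sum, total = 17-3 = 14
i=4,n=4: even sum, total = 14+16 = 30
i=5,n=2: odd sum, total = 30-2 = 28
i=5,n=3: even sum, total = 28+15 = 43
i=5,n=4: odd sum, total = 43-4 = 39

39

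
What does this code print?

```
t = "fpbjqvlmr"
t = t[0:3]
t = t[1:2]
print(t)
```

p

slice [0:3] → 'fpb'
slice [1:2] → 'p'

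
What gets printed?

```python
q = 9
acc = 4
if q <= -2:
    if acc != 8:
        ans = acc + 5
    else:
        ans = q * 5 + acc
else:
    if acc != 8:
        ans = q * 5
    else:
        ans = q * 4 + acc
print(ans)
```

q=9, acc=4
q <= -2 is False; acc != 8 is True
→ ans = q * 5 = 45

45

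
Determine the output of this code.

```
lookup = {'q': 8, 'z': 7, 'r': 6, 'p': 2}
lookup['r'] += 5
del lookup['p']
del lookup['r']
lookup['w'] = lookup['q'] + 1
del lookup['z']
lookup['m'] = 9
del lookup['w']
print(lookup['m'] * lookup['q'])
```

lookup['r'] = 6+5 = 11 → {'q': 8, 'z': 7, 'r': 11, 'p': 2}
del 'p' → {'q': 8, 'z': 7, 'r': 11}
del 'r' → {'q': 8, 'z': 7}
lookup['w'] = lookup['q']+1 = 9 → {'q': 8, 'z': 7, 'w': 9}
del 'z' → {'q': 8, 'w': 9}
lookup['m'] = 9 → {'q': 8, 'w': 9, 'm': 9}
del 'w' → {'q': 8, 'm': 9}
lookup['m']*lookup['q'] = 9*8 = 72

72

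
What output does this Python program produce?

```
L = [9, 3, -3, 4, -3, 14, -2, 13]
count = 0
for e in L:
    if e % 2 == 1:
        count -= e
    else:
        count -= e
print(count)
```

e=9: odd, count = 0-9 = -9
e=3: odd, count = (-9)-3 = -12
e=-3: odd, count = (-12)-(-3) = -9
e=4: not odd, count = (-9)-4 = -13
e=-3: odd, count = (-13)-(-3) = -10
e=14: not odd, count = (-10)-14 = -24
e=-2: not odd, count = (-24)-(-2) = -22
e=13: odd, count = (-22)-13 = -35

-35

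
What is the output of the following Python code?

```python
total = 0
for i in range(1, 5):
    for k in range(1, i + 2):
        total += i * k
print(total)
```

i=1,k=1: total = 0+1 = 1
i=1,k=2: total = 1+2 = 3
i=2,k=1: total = 3+2 = 5
i=2,k=2: total = 5+4 = 9
i=2,k=3: total = 9+6 = 15
i=3,k=1: total = 15+3 = 18
i=3,k=2: total = 18+6 = 24
i=3,k=3: total = 24+9 = 33
i=3,k=4: total = 33+12 = 45
i=4,k=1: total = 45+4 = 49
i=4,k=2: total = 49+8 = 57
i=4,k=3: total = 57+12 = 69
i=4,k=4: total = 69+16 = 85
i=4,k=5: total = 85+20 = 105

105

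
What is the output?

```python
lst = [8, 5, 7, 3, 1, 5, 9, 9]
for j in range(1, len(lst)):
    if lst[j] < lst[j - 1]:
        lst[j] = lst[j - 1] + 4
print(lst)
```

j=1: 5<8, lst[1] = 8+4 = 12 → [8, 12, 7, 3, 1, 5, 9, 9]
j=2: 7<12, lst[2] = 12+4 = 16 → [8, 12, 16, 3, 1, 5, 9, 9]
j=3: 3<16, lst[3] = 16+4 = 20 → [8, 12, 16, 20, 1, 5, 9, 9]
j=4: 1<20, lst[4] = 20+4 = 24 → [8, 12, 16, 20, 24, 5, 9, 9]
j=5: 5<24, lst[5] = 24+4 = 28 → [8, 12, 16, 20, 24, 28, 9, 9]
j=6: 9<28, lst[6] = 28+4 = 32 → [8, 12, 16, 20, 24, 28, 32, 9]
j=7: 9<32, lst[7] = 32+4 = 36 → [8, 12, 16, 20, 24, 28, 32, 36]

[8, 12, 16, 20, 24, 28, 32, 36]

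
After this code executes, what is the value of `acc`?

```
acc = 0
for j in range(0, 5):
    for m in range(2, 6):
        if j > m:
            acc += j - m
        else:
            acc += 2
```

38

j=0,m=2: not 0>2, acc = 0+2 = 2
j=0,m=3: not 0>3, acc = 2+2 = 4
j=0,m=4: not 0>4, acc = 4+2 = 6
j=0,m=5: not 0>5, acc = 6+2 = 8
j=1,m=2: not 1>2, acc = 8+2 = 10
j=1,m=3: not 1>3, acc = 10+2 = 12
j=1,m=4: not 1>4, acc = 12+2 = 14
j=1,m=5: not 1>5, acc = 14+2 = 16
j=2,m=2: not 2>2, acc = 16+2 = 18
j=2,m=3: not 2>3, acc = 18+2 = 20
j=2,m=4: not 2>4, acc = 20+2 = 22
j=2,m=5: not 2>5, acc = 22+2 = 24
j=3,m=2: 3>2, acc = 24+1 = 25
j=3,m=3: not 3>3, acc = 25+2 = 27
j=3,m=4: not 3>4, acc = 27+2 = 29
j=3,m=5: not 3>5, acc = 29+2 = 31
j=4,m=2: 4>2, acc = 31+2 = 33
j=4,m=3: 4>3, acc = 33+1 = 34
j=4,m=4: not 4>4, acc = 34+2 = 36
j=4,m=5: not 4>5, acc = 36+2 = 38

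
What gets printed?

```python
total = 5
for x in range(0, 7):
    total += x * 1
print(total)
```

x=0: total = 5+0*1 = 5
x=1: total = 5+1*1 = 6
x=2: total = 6+2*1 = 8
x=3: total = 8+3*1 = 11
x=4: total = 11+4*1 = 15
x=5: total = 15+5*1 = 20
x=6: total = 20+6*1 = 26

26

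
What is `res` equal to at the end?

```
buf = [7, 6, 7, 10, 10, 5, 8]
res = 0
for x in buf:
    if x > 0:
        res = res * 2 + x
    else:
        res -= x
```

x=7: >0, res = 0*2+7 = 7
x=6: >0, res = 7*2+6 = 20
x=7: >0, res = 20*2+7 = 47
x=10: >0, res = 47*2+10 = 104
x=10: >0, res = 104*2+10 = 218
x=5: >0, res = 218*2+5 = 441
x=8: >0, res = 441*2+8 = 890

890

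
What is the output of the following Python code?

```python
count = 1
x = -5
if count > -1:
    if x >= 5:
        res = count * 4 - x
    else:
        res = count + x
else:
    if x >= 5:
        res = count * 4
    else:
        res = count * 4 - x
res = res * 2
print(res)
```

count=1, x=-5
count > -1 is True; x >= 5 is False
→ res = count + x = -4
res = (-4)*2 = -8

-8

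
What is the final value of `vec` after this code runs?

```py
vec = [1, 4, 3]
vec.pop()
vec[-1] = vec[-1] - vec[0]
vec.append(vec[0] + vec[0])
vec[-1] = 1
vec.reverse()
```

pop() removes 3 → [1, 4]
vec[-1] = vec[-1]-vec[0] = 4-1 = 3 → [1, 3]
append vec[0]+vec[0] = 1+1 = 2 → [1, 3, 2]
vec[-1] = 1 → [1, 3, 1]
reverse → [1, 3, 1]

[1, 3, 1]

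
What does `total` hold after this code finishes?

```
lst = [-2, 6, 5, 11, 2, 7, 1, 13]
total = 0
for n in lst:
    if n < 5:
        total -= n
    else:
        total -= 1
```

n=-2: <5, total = 0-(-2) = 2
n=6: not <5, total = 2-1 = 1
n=5: not <5, total = 1-1 = 0
n=11: not <5, total = 0-1 = -1
n=2: <5, total = (-1)-2 = -3
n=7: not <5, total = (-3)-1 = -4
n=1: <5, total = (-4)-1 = -5
n=13: not <5, total = (-5)-1 = -6

-6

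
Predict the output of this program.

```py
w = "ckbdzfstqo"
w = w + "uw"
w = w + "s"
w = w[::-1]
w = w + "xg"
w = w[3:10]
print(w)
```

oqtsfzd

+ 'uw' → 'ckbdzfstqouw'
+ 's' → 'ckbdzfstqouws'
reverse → 'swuoqtsfzdbkc'
+ 'xg' → 'swuoqtsfzdbkcxg'
slice [3:10] → 'oqtsfzd'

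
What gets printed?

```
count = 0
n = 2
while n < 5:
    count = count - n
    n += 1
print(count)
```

n=2: count = 0-2 = -2
n=3: count = (-2)-3 = -5
n=4: count = (-5)-4 = -9

-9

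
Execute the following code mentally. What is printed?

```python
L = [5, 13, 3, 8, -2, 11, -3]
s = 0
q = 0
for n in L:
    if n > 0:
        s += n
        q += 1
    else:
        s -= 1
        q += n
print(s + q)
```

n=5: >0, s = 0+5 = 5; q=1
n=13: >0, s = 5+13 = 18; q=2
n=3: >0, s = 18+3 = 21; q=3
n=8: >0, s = 21+8 = 29; q=4
n=-2: not >0, s = 29-1 = 28; q=2
n=11: >0, s = 28+11 = 39; q=3
n=-3: not >0, s = 39-1 = 38; q=0
s+q = 38+0 = 38

38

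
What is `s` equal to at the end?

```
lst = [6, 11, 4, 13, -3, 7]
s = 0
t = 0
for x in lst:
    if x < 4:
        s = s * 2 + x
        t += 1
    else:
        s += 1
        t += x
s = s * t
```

x=6: not <4, s = 0+1 = 1; t=6
x=11: not <4, s = 1+1 = 2; t=17
x=4: not <4, s = 2+1 = 3; t=21
x=13: not <4, s = 3+1 = 4; t=34
x=-3: <4, s = 4*2+(-3) = 5; t=35
x=7: not <4, s = 5+1 = 6; t=42
s*t = 6*42 = 252

252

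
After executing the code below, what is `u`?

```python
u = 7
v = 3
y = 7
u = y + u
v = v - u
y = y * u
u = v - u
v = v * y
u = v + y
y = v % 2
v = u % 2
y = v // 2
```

u = 7+7 = 14
v = 3-14 = -11
y = 7*14 = 98
u = (-11)-14 = -25
v = (-11)*98 = -1078
u = (-1078)+98 = -980
y = (-1078)%2 = 0
v = (-980)%2 = 0
y = 0//2 = 0

-980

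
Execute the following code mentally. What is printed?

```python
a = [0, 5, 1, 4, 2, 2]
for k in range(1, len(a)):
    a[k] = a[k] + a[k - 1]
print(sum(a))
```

k=1: a[1] = 5+0 = 5 → [0, 5, 1, 4, 2, 2]
k=2: a[2] = 1+5 = 6 → [0, 5, 6, 4, 2, 2]
k=3: a[3] = 4+6 = 10 → [0, 5, 6, 10, 2, 2]
k=4: a[4] = 2+10 = 12 → [0, 5, 6, 10, 12, 2]
k=5: a[5] = 2+12 = 14 → [0, 5, 6, 10, 12, 14]
sum = 47

47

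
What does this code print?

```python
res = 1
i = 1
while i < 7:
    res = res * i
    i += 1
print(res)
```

i=1: res = 1*1 = 1
i=2: res = 1*2 = 2
i=3: res = 2*3 = 6
i=4: res = 6*4 = 24
i=5: res = 24*5 = 120
i=6: res = 120*6 = 720

720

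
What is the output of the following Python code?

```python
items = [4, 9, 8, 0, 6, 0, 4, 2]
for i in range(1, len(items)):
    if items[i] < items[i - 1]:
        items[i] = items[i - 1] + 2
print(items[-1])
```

i=1: 9>=4, unchanged → [4, 9, 8, 0, 6, 0, 4, 2]
i=2: 8<9, items[2] = 9+2 = 11 → [4, 9, 11, 0, 6, 0, 4, 2]
i=3: 0<11, items[3] = 11+2 = 13 → [4, 9, 11, 13, 6, 0, 4, 2]
i=4: 6<13, items[4] = 13+2 = 15 → [4, 9, 11, 13, 15, 0, 4, 2]
i=5: 0<15, items[5] = 15+2 = 17 → [4, 9, 11, 13, 15, 17, 4, 2]
i=6: 4<17, items[6] = 17+2 = 19 → [4, 9, 11, 13, 15, 17, 19, 2]
i=7: 2<19, items[7] = 19+2 = 21 → [4, 9, 11, 13, 15, 17, 19, 21]

21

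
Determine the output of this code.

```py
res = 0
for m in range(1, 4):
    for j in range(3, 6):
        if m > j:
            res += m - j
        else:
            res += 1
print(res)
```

9

m=1,j=3: not 1>3, res = 0+1 = 1
m=1,j=4: not 1>4, res = 1+1 = 2
m=1,j=5: not 1>5, res = 2+1 = 3
m=2,j=3: not 2>3, res = 3+1 = 4
m=2,j=4: not 2>4, res = 4+1 = 5
m=2,j=5: not 2>5, res = 5+1 = 6
m=3,j=3: not 3>3, res = 6+1 = 7
m=3,j=4: not 3>4, res = 7+1 = 8
m=3,j=5: not 3>5, res = 8+1 = 9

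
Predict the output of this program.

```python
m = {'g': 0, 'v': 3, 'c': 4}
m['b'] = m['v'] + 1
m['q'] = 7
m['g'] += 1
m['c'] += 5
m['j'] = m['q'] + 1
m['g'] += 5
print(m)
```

m['b'] = m['v']+1 = 4 → {'g': 0, 'v': 3, 'c': 4, 'b': 4}
m['q'] = 7 → {'g': 0, 'v': 3, 'c': 4, 'b': 4, 'q': 7}
m['g'] = 0+1 = 1 → {'g': 1, 'v': 3, 'c': 4, 'b': 4, 'q': 7}
m['c'] = 4+5 = 9 → {'g': 1, 'v': 3, 'c': 9, 'b': 4, 'q': 7}
m['j'] = m['q']+1 = 8 → {'g': 1, 'v': 3, 'c': 9, 'b': 4, 'q': 7, 'j': 8}
m['g'] = 1+5 = 6 → {'g': 6, 'v': 3, 'c': 9, 'b': 4, 'q': 7, 'j': 8}

{'g': 6, 'v': 3, 'c': 9, 'b': 4, 'q': 7, 'j': 8}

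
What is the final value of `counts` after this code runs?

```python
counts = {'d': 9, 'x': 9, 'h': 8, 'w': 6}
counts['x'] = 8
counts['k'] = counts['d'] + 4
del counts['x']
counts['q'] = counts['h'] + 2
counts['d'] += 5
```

counts['x'] = 8 → {'d': 9, 'x': 8, 'h': 8, 'w': 6}
counts['k'] = counts['d']+4 = 13 → {'d': 9, 'x': 8, 'h': 8, 'w': 6, 'k': 13}
del 'x' → {'d': 9, 'h': 8, 'w': 6, 'k': 13}
counts['q'] = counts['h']+2 = 10 → {'d': 9, 'h': 8, 'w': 6, 'k': 13, 'q': 10}
counts['d'] = 9+5 = 14 → {'d': 14, 'h': 8, 'w': 6, 'k': 13, 'q': 10}

{'d': 14, 'h': 8, 'w': 6, 'k': 13, 'q': 10}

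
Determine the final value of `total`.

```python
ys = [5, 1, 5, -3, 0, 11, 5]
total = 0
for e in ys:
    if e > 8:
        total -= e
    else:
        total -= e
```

-24

e=5: not >8, total = 0-5 = -5
e=1: not >8, total = (-5)-1 = -6
e=5: not >8, total = (-6)-5 = -11
e=-3: not >8, total = (-11)-(-3) = -8
e=0: not >8, total = (-8)-0 = -8
e=11: >8, total = (-8)-11 = -19
e=5: not >8, total = (-19)-5 = -24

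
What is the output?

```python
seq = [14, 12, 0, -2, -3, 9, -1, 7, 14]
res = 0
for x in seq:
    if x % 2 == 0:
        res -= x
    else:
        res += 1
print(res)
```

-34

x=14: even, res = 0-14 = -14
x=12: even, res = (-14)-12 = -26
x=0: even, res = (-26)-0 = -26
x=-2: even, res = (-26)-(-2) = -24
x=-3: not even, res = (-24)+1 = -23
x=9: not even, res = (-23)+1 = -22
x=-1: not even, res = (-22)+1 = -21
x=7: not even, res = (-21)+1 = -20
x=14: even, res = (-20)-14 = -34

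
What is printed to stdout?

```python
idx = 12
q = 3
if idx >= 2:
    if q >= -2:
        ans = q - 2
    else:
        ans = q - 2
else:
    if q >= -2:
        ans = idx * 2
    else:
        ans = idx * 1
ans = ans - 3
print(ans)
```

idx=12, q=3
idx >= 2 is True; q >= -2 is True
→ ans = q - 2 = 1
ans = 1-3 = -2

-2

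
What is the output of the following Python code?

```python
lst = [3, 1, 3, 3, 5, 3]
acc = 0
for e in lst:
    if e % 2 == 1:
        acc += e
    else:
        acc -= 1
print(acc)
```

18

e=3: odd, acc = 0+3 = 3
e=1: odd, acc = 3+1 = 4
e=3: odd, acc = 4+3 = 7
e=3: odd, acc = 7+3 = 10
e=5: odd, acc = 10+5 = 15
e=3: odd, acc = 15+3 = 18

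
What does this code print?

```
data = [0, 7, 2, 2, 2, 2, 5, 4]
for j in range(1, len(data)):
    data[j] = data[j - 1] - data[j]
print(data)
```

[0, -7, -9, -11, -13, -15, -20, -24]

j=1: data[1] = 0-7 = -7 → [0, -7, 2, 2, 2, 2, 5, 4]
j=2: data[2] = (-7)-2 = -9 → [0, -7, -9, 2, 2, 2, 5, 4]
j=3: data[3] = (-9)-2 = -11 → [0, -7, -9, -11, 2, 2, 5, 4]
j=4: data[4] = (-11)-2 = -13 → [0, -7, -9, -11, -13, 2, 5, 4]
j=5: data[5] = (-13)-2 = -15 → [0, -7, -9, -11, -13, -15, 5, 4]
j=6: data[6] = (-15)-5 = -20 → [0, -7, -9, -11, -13, -15, -20, 4]
j=7: data[7] = (-20)-4 = -24 → [0, -7, -9, -11, -13, -15, -20, -24]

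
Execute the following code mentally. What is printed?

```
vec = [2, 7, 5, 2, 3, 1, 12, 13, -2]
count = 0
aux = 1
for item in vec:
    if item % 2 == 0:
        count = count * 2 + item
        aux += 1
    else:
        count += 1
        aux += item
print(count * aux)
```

item=2: even, count = 0*2+2 = 2; aux=2
item=7: not even, count = 2+1 = 3; aux=9
item=5: not even, count = 3+1 = 4; aux=14
item=2: even, count = 4*2+2 = 10; aux=15
item=3: not even, count = 10+1 = 11; aux=18
item=1: not even, count = 11+1 = 12; aux=19
item=12: even, count = 12*2+12 = 36; aux=20
item=13: not even, count = 36+1 = 37; aux=33
item=-2: even, count = 37*2+(-2) = 72; aux=34
count*aux = 72*34 = 2448

2448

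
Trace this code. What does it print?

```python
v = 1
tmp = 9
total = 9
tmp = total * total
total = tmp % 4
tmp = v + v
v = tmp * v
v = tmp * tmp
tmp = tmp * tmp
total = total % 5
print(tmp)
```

4

tmp = 9*9 = 81
total = 81%4 = 1
tmp = 1+1 = 2
v = 2*1 = 2
v = 2*2 = 4
tmp = 2*2 = 4
total = 1%5 = 1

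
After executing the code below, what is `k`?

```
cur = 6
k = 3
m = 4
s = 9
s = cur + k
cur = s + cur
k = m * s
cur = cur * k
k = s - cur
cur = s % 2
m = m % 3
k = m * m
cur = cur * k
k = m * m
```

1

s = 6+3 = 9
cur = 9+6 = 15
k = 4*9 = 36
cur = 15*36 = 540
k = 9-540 = -531
cur = 9%2 = 1
m = 4%3 = 1
k = 1*1 = 1
cur = 1*1 = 1
k = 1*1 = 1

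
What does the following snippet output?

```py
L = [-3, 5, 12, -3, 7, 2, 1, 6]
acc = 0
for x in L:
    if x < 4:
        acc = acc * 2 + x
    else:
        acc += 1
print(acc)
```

-10

x=-3: <4, acc = 0*2+(-3) = -3
x=5: not <4, acc = (-3)+1 = -2
x=12: not <4, acc = (-2)+1 = -1
x=-3: <4, acc = (-1)*2+(-3) = -5
x=7: not <4, acc = (-5)+1 = -4
x=2: <4, acc = (-4)*2+2 = -6
x=1: <4, acc = (-6)*2+1 = -11
x=6: not <4, acc = (-11)+1 = -10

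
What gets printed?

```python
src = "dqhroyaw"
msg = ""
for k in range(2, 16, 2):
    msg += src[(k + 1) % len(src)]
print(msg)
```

k=2: add src[3]='r' → 'r'
k=4: add src[5]='y' → 'ry'
k=6: add src[7]='w' → 'ryw'
k=8: add src[1]='q' → 'rywq'
k=10: add src[3]='r' → 'rywqr'
k=12: add src[5]='y' → 'rywqry'
k=14: add src[7]='w' → 'rywqryw'

rywqryw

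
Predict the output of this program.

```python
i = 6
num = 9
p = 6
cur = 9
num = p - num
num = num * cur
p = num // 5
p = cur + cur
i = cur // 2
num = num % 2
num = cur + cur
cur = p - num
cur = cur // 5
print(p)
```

18

num = 6-9 = -3
num = (-3)*9 = -27
p = (-27)//5 = -6
p = 9+9 = 18
i = 9//2 = 4
num = (-27)%2 = 1
num = 9+9 = 18
cur = 18-18 = 0
cur = 0//5 = 0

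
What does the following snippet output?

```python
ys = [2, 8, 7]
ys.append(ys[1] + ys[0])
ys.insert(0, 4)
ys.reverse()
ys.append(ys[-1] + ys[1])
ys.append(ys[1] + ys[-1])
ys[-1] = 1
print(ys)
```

append ys[1]+ys[0] = 8+2 = 10 → [2, 8, 7, 10]
insert 4 at 0 → [4, 2, 8, 7, 10]
reverse → [10, 7, 8, 2, 4]
append ys[-1]+ys[1] = 4+7 = 11 → [10, 7, 8, 2, 4, 11]
append ys[1]+ys[-1] = 7+11 = 18 → [10, 7, 8, 2, 4, 11, 18]
ys[-1] = 1 → [10, 7, 8, 2, 4, 11, 1]

[10, 7, 8, 2, 4, 11, 1]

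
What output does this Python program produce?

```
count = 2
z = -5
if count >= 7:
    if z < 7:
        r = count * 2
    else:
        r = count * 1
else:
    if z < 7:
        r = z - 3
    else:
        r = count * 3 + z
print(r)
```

count=2, z=-5
count >= 7 is False; z < 7 is True
→ r = z - 3 = -8

-8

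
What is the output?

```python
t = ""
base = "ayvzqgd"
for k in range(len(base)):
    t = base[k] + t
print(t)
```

k=0: prepend 'a' → 'a'
k=1: prepend 'y' → 'ya'
k=2: prepend 'v' → 'vya'
k=3: prepend 'z' → 'zvya'
k=4: prepend 'q' → 'qzvya'
k=5: prepend 'g' → 'gqzvya'
k=6: prepend 'd' → 'dgqzvya'

dgqzvya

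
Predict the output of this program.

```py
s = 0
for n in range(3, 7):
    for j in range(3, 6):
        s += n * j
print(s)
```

n=3,j=3: s = 0+9 = 9
n=3,j=4: s = 9+12 = 21
n=3,j=5: s = 21+15 = 36
n=4,j=3: s = 36+12 = 48
n=4,j=4: s = 48+16 = 64
n=4,j=5: s = 64+20 = 84
n=5,j=3: s = 84+15 = 99
n=5,j=4: s = 99+20 = 119
n=5,j=5: s = 119+25 = 144
n=6,j=3: s = 144+18 = 162
n=6,j=4: s = 162+24 = 186
n=6,j=5: s = 186+30 = 216

216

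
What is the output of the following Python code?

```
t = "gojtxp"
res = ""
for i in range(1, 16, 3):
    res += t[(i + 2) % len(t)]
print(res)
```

tgtgt

i=1: add t[3]='t' → 't'
i=4: add t[0]='g' → 'tg'
i=7: add t[3]='t' → 'tgt'
i=10: add t[0]='g' → 'tgtg'
i=13: add t[3]='t' → 'tgtgt'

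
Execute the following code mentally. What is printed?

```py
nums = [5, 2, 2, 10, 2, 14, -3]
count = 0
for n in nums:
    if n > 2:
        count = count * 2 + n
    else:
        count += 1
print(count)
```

65

n=5: >2, count = 0*2+5 = 5
n=2: not >2, count = 5+1 = 6
n=2: not >2, count = 6+1 = 7
n=10: >2, count = 7*2+10 = 24
n=2: not >2, count = 24+1 = 25
n=14: >2, count = 25*2+14 = 64
n=-3: not >2, count = 64+1 = 65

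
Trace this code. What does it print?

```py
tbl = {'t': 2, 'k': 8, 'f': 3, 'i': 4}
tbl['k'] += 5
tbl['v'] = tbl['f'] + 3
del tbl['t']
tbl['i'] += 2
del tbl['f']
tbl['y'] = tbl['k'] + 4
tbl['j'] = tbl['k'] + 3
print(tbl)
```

tbl['k'] = 8+5 = 13 → {'t': 2, 'k': 13, 'f': 3, 'i': 4}
tbl['v'] = tbl['f']+3 = 6 → {'t': 2, 'k': 13, 'f': 3, 'i': 4, 'v': 6}
del 't' → {'k': 13, 'f': 3, 'i': 4, 'v': 6}
tbl['i'] = 4+2 = 6 → {'k': 13, 'f': 3, 'i': 6, 'v': 6}
del 'f' → {'k': 13, 'i': 6, 'v': 6}
tbl['y'] = tbl['k']+4 = 17 → {'k': 13, 'i': 6, 'v': 6, 'y': 17}
tbl['j'] = tbl['k']+3 = 16 → {'k': 13, 'i': 6, 'v': 6, 'y': 17, 'j': 16}

{'k': 13, 'i': 6, 'v': 6, 'y': 17, 'j': 16}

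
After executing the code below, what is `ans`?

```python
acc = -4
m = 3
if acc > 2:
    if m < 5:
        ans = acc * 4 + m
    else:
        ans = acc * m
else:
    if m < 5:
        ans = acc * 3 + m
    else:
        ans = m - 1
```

acc=-4, m=3
acc > 2 is False; m < 5 is True
→ ans = acc * 3 + m = -9

-9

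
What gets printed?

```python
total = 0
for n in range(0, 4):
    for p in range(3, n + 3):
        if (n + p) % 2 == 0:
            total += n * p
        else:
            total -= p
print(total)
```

n=1,p=3: even sum, total = 0+3 = 3
n=2,p=3: odd sum, total = 3-3 = 0
n=2,p=4: even sum, total = 0+8 = 8
n=3,p=3: even sum, total = 8+9 = 17
n=3,p=4: odd sum, total = 17-4 = 13
n=3,p=5: even sum, total = 13+15 = 28

28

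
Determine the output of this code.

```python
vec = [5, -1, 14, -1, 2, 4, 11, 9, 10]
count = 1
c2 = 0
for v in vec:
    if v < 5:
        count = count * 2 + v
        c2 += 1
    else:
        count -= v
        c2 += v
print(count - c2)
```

-263

v=5: not <5, count = 1-5 = -4; c2=5
v=-1: <5, count = (-4)*2+(-1) = -9; c2=6
v=14: not <5, count = (-9)-14 = -23; c2=20
v=-1: <5, count = (-23)*2+(-1) = -47; c2=21
v=2: <5, count = (-47)*2+2 = -92; c2=22
v=4: <5, count = (-92)*2+4 = -180; c2=23
v=11: not <5, count = (-180)-11 = -191; c2=34
v=9: not <5, count = (-191)-9 = -200; c2=43
v=10: not <5, count = (-200)-10 = -210; c2=53
count-c2 = (-210)-53 = -263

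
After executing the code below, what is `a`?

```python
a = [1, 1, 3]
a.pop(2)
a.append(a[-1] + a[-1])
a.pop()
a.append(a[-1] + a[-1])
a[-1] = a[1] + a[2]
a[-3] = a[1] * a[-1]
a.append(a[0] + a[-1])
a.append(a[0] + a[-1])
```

pop(2) removes 3 → [1, 1]
append a[-1]+a[-1] = 1+1 = 2 → [1, 1, 2]
pop() removes 2 → [1, 1]
append a[-1]+a[-1] = 1+1 = 2 → [1, 1, 2]
a[-1] = a[1]+a[2] = 1+2 = 3 → [1, 1, 3]
a[-3] = a[1]*a[-1] = 1*3 = 3 → [3, 1, 3]
append a[0]+a[-1] = 3+3 = 6 → [3, 1, 3, 6]
append a[0]+a[-1] = 3+6 = 9 → [3, 1, 3, 6, 9]

[3, 1, 3, 6, 9]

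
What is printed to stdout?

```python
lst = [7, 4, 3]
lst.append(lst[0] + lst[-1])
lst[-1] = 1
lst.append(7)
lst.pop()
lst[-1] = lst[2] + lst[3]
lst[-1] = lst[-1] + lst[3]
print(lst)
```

append lst[0]+lst[-1] = 7+3 = 10 → [7, 4, 3, 10]
lst[-1] = 1 → [7, 4, 3, 1]
append 7 → [7, 4, 3, 1, 7]
pop() removes 7 → [7, 4, 3, 1]
lst[-1] = lst[2]+lst[3] = 3+1 = 4 → [7, 4, 3, 4]
lst[-1] = lst[-1]+lst[3] = 4+4 = 8 → [7, 4, 3, 8]

[7, 4, 3, 8]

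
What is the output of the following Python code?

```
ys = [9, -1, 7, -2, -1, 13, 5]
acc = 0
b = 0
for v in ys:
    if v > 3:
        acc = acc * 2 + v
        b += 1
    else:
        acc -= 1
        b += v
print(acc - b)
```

v=9: >3, acc = 0*2+9 = 9; b=1
v=-1: not >3, acc = 9-1 = 8; b=0
v=7: >3, acc = 8*2+7 = 23; b=1
v=-2: not >3, acc = 23-1 = 22; b=-1
v=-1: not >3, acc = 22-1 = 21; b=-2
v=13: >3, acc = 21*2+13 = 55; b=-1
v=5: >3, acc = 55*2+5 = 115; b=0
acc-b = 115-0 = 115

115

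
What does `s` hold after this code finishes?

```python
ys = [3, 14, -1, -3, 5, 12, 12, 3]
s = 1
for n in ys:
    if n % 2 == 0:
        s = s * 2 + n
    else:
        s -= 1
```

n=3: not even, s = 1-1 = 0
n=14: even, s = 0*2+14 = 14
n=-1: not even, s = 14-1 = 13
n=-3: not even, s = 13-1 = 12
n=5: not even, s = 12-1 = 11
n=12: even, s = 11*2+12 = 34
n=12: even, s = 34*2+12 = 80
n=3: not even, s = 80-1 = 79

79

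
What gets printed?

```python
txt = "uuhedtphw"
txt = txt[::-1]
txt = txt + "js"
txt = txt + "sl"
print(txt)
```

whptdehuujssl

reverse → 'whptdehuu'
+ 'js' → 'whptdehuujs'
+ 'sl' → 'whptdehuujssl'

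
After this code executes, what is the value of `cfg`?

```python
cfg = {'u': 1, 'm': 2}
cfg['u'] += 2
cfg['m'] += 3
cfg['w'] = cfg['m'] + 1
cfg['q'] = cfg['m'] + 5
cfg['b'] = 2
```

{'u': 3, 'm': 5, 'w': 6, 'q': 10, 'b': 2}

cfg['u'] = 1+2 = 3 → {'u': 3, 'm': 2}
cfg['m'] = 2+3 = 5 → {'u': 3, 'm': 5}
cfg['w'] = cfg['m']+1 = 6 → {'u': 3, 'm': 5, 'w': 6}
cfg['q'] = cfg['m']+5 = 10 → {'u': 3, 'm': 5, 'w': 6, 'q': 10}
cfg['b'] = 2 → {'u': 3, 'm': 5, 'w': 6, 'q': 10, 'b': 2}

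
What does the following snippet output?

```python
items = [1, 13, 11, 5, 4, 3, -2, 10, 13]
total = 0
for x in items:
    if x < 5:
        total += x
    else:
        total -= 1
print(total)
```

x=1: <5, total = 0+1 = 1
x=13: not <5, total = 1-1 = 0
x=11: not <5, total = 0-1 = -1
x=5: not <5, total = (-1)-1 = -2
x=4: <5, total = (-2)+4 = 2
x=3: <5, total = 2+3 = 5
x=-2: <5, total = 5+(-2) = 3
x=10: not <5, total = 3-1 = 2
x=13: not <5, total = 2-1 = 1

1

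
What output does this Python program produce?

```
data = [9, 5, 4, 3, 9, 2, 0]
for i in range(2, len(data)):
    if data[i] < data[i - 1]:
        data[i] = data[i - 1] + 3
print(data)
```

i=2: 4<5, data[2] = 5+3 = 8 → [9, 5, 8, 3, 9, 2, 0]
i=3: 3<8, data[3] = 8+3 = 11 → [9, 5, 8, 11, 9, 2, 0]
i=4: 9<11, data[4] = 11+3 = 14 → [9, 5, 8, 11, 14, 2, 0]
i=5: 2<14, data[5] = 14+3 = 17 → [9, 5, 8, 11, 14, 17, 0]
i=6: 0<17, data[6] = 17+3 = 20 → [9, 5, 8, 11, 14, 17, 20]

[9, 5, 8, 11, 14, 17, 20]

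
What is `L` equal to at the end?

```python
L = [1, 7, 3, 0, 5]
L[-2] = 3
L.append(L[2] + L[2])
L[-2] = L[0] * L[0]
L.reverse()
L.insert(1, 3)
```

L[-2] = 3 → [1, 7, 3, 3, 5]
append L[2]+L[2] = 3+3 = 6 → [1, 7, 3, 3, 5, 6]
L[-2] = L[0]*L[0] = 1*1 = 1 → [1, 7, 3, 3, 1, 6]
reverse → [6, 1, 3, 3, 7, 1]
insert 3 at 1 → [6, 3, 1, 3, 3, 7, 1]

[6, 3, 1, 3, 3, 7, 1]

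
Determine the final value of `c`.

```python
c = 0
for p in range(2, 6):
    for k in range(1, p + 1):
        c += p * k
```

139

p=2,k=1: c = 0+2 = 2
p=2,k=2: c = 2+4 = 6
p=3,k=1: c = 6+3 = 9
p=3,k=2: c = 9+6 = 15
p=3,k=3: c = 15+9 = 24
p=4,k=1: c = 24+4 = 28
p=4,k=2: c = 28+8 = 36
p=4,k=3: c = 36+12 = 48
p=4,k=4: c = 48+16 = 64
p=5,k=1: c = 64+5 = 69
p=5,k=2: c = 69+10 = 79
p=5,k=3: c = 79+15 = 94
p=5,k=4: c = 94+20 = 114
p=5,k=5: c = 114+25 = 139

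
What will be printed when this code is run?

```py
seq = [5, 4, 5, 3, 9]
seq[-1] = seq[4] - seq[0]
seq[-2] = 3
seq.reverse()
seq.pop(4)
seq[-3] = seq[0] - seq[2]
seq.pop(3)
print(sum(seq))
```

8

seq[-1] = seq[4]-seq[0] = 9-5 = 4 → [5, 4, 5, 3, 4]
seq[-2] = 3 → [5, 4, 5, 3, 4]
reverse → [4, 3, 5, 4, 5]
pop(4) removes 5 → [4, 3, 5, 4]
seq[-3] = seq[0]-seq[2] = 4-5 = -1 → [4, -1, 5, 4]
pop(3) removes 4 → [4, -1, 5]
sum = 8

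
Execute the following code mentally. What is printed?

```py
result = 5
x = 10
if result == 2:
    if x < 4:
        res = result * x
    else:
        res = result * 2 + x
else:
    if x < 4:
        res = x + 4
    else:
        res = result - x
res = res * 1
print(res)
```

result=5, x=10
result == 2 is False; x < 4 is False
→ res = result - x = -5
res = (-5)*1 = -5

-5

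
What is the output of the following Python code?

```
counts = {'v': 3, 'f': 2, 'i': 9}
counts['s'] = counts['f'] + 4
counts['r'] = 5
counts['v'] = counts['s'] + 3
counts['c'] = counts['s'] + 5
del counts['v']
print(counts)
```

counts['s'] = counts['f']+4 = 6 → {'v': 3, 'f': 2, 'i': 9, 's': 6}
counts['r'] = 5 → {'v': 3, 'f': 2, 'i': 9, 's': 6, 'r': 5}
counts['v'] = counts['s']+3 = 9 → {'v': 9, 'f': 2, 'i': 9, 's': 6, 'r': 5}
counts['c'] = counts['s']+5 = 11 → {'v': 9, 'f': 2, 'i': 9, 's': 6, 'r': 5, 'c': 11}
del 'v' → {'f': 2, 'i': 9, 's': 6, 'r': 5, 'c': 11}

{'f': 2, 'i': 9, 's': 6, 'r': 5, 'c': 11}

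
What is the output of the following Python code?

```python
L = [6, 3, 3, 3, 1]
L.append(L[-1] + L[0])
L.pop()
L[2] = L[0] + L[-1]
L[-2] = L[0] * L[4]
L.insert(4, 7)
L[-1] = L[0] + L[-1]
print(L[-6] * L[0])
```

append L[-1]+L[0] = 1+6 = 7 → [6, 3, 3, 3, 1, 7]
pop() removes 7 → [6, 3, 3, 3, 1]
L[2] = L[0]+L[-1] = 6+1 = 7 → [6, 3, 7, 3, 1]
L[-2] = L[0]*L[4] = 6*1 = 6 → [6, 3, 7, 6, 1]
insert 7 at 4 → [6, 3, 7, 6, 7, 1]
L[-1] = L[0]+L[-1] = 6+1 = 7 → [6, 3, 7, 6, 7, 7]
L[-6]*L[0] = 6*6 = 36

36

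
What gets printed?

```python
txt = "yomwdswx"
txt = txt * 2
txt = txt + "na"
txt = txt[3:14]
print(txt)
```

wdswxyomwds

repeat ×2 → 'yomwdswxyomwdswx'
+ 'na' → 'yomwdswxyomwdswxna'
slice [3:14] → 'wdswxyomwds'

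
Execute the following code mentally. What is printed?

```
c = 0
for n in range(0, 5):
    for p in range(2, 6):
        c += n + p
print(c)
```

n=0,p=2: c = 0+2 = 2
n=0,p=3: c = 2+3 = 5
n=0,p=4: c = 5+4 = 9
n=0,p=5: c = 9+5 = 14
n=1,p=2: c = 14+3 = 17
n=1,p=3: c = 17+4 = 21
n=1,p=4: c = 21+5 = 26
n=1,p=5: c = 26+6 = 32
n=2,p=2: c = 32+4 = 36
n=2,p=3: c = 36+5 = 41
n=2,p=4: c = 41+6 = 47
n=2,p=5: c = 47+7 = 54
n=3,p=2: c = 54+5 = 59
n=3,p=3: c = 59+6 = 65
n=3,p=4: c = 65+7 = 72
n=3,p=5: c = 72+8 = 80
n=4,p=2: c = 80+6 = 86
n=4,p=3: c = 86+7 = 93
n=4,p=4: c = 93+8 = 101
n=4,p=5: c = 101+9 = 110

110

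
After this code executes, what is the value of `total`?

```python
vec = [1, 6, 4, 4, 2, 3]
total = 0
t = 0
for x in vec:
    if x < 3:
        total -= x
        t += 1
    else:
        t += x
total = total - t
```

x=1: <3, total = 0-1 = -1; t=1
x=6: not <3; t=7
x=4: not <3; t=11
x=4: not <3; t=15
x=2: <3, total = (-1)-2 = -3; t=16
x=3: not <3; t=19
total-t = (-3)-19 = -22

-22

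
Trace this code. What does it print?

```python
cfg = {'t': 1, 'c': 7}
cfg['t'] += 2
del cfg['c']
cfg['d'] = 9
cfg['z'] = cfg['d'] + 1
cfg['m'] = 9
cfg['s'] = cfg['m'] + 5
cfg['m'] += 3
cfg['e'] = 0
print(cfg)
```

{'t': 3, 'd': 9, 'z': 10, 'm': 12, 's': 14, 'e': 0}

cfg['t'] = 1+2 = 3 → {'t': 3, 'c': 7}
del 'c' → {'t': 3}
cfg['d'] = 9 → {'t': 3, 'd': 9}
cfg['z'] = cfg['d']+1 = 10 → {'t': 3, 'd': 9, 'z': 10}
cfg['m'] = 9 → {'t': 3, 'd': 9, 'z': 10, 'm': 9}
cfg['s'] = cfg['m']+5 = 14 → {'t': 3, 'd': 9, 'z': 10, 'm': 9, 's': 14}
cfg['m'] = 9+3 = 12 → {'t': 3, 'd': 9, 'z': 10, 'm': 12, 's': 14}
cfg['e'] = 0 → {'t': 3, 'd': 9, 'z': 10, 'm': 12, 's': 14, 'e': 0}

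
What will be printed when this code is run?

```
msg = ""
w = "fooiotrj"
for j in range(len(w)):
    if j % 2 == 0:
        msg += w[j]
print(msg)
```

j=0: add 'f' → 'f'
j=1: skip
j=2: add 'o' → 'fo'
j=3: skip
j=4: add 'o' → 'foo'
j=5: skip
j=6: add 'r' → 'foor'
j=7: skip

foor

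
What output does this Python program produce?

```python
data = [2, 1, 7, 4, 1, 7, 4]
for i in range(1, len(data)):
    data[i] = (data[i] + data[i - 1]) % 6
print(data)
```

[2, 3, 4, 2, 3, 4, 2]

i=1: data[1] = (1+2)%6 = 3 → [2, 3, 7, 4, 1, 7, 4]
i=2: data[2] = (7+3)%6 = 4 → [2, 3, 4, 4, 1, 7, 4]
i=3: data[3] = (4+4)%6 = 2 → [2, 3, 4, 2, 1, 7, 4]
i=4: data[4] = (1+2)%6 = 3 → [2, 3, 4, 2, 3, 7, 4]
i=5: data[5] = (7+3)%6 = 4 → [2, 3, 4, 2, 3, 4, 4]
i=6: data[6] = (4+4)%6 = 2 → [2, 3, 4, 2, 3, 4, 2]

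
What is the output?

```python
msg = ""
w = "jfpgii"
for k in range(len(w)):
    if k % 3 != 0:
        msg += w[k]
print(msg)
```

k=0: skip
k=1: add 'f' → 'f'
k=2: add 'p' → 'fp'
k=3: skip
k=4: add 'i' → 'fpi'
k=5: add 'i' → 'fpii'

fpii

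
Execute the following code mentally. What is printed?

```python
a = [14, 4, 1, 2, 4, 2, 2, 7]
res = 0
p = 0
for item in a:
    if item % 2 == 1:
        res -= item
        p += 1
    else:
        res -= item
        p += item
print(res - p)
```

-66

item=14: not odd, res = 0-14 = -14; p=14
item=4: not odd, res = (-14)-4 = -18; p=18
item=1: odd, res = (-18)-1 = -19; p=19
item=2: not odd, res = (-19)-2 = -21; p=21
item=4: not odd, res = (-21)-4 = -25; p=25
item=2: not odd, res = (-25)-2 = -27; p=27
item=2: not odd, res = (-27)-2 = -29; p=29
item=7: odd, res = (-29)-7 = -36; p=30
res-p = (-36)-30 = -66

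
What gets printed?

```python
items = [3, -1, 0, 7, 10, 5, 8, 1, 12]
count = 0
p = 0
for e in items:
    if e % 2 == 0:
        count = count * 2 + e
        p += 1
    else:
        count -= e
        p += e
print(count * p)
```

-798

e=3: not even, count = 0-3 = -3; p=3
e=-1: not even, count = (-3)-(-1) = -2; p=2
e=0: even, count = (-2)*2+0 = -4; p=3
e=7: not even, count = (-4)-7 = -11; p=10
e=10: even, count = (-11)*2+10 = -12; p=11
e=5: not even, count = (-12)-5 = -17; p=16
e=8: even, count = (-17)*2+8 = -26; p=17
e=1: not even, count = (-26)-1 = -27; p=18
e=12: even, count = (-27)*2+12 = -42; p=19
count*p = (-42)*19 = -798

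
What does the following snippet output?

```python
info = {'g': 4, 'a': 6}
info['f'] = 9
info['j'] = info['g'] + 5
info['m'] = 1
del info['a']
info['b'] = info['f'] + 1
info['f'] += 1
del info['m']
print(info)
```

{'g': 4, 'f': 10, 'j': 9, 'b': 10}

info['f'] = 9 → {'g': 4, 'a': 6, 'f': 9}
info['j'] = info['g']+5 = 9 → {'g': 4, 'a': 6, 'f': 9, 'j': 9}
info['m'] = 1 → {'g': 4, 'a': 6, 'f': 9, 'j': 9, 'm': 1}
del 'a' → {'g': 4, 'f': 9, 'j': 9, 'm': 1}
info['b'] = info['f']+1 = 10 → {'g': 4, 'f': 9, 'j': 9, 'm': 1, 'b': 10}
info['f'] = 9+1 = 10 → {'g': 4, 'f': 10, 'j': 9, 'm': 1, 'b': 10}
del 'm' → {'g': 4, 'f': 10, 'j': 9, 'b': 10}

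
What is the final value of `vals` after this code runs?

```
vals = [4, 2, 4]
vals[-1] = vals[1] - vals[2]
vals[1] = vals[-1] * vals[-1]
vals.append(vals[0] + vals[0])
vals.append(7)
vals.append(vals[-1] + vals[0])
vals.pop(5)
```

vals[-1] = vals[1]-vals[2] = 2-4 = -2 → [4, 2, -2]
vals[1] = vals[-1]*vals[-1] = (-2)*(-2) = 4 → [4, 4, -2]
append vals[0]+vals[0] = 4+4 = 8 → [4, 4, -2, 8]
append 7 → [4, 4, -2, 8, 7]
append vals[-1]+vals[0] = 7+4 = 11 → [4, 4, -2, 8, 7, 11]
pop(5) removes 11 → [4, 4, -2, 8, 7]

[4, 4, -2, 8, 7]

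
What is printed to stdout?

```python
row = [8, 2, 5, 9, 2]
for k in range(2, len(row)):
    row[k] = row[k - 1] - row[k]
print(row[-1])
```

k=2: row[2] = 2-5 = -3 → [8, 2, -3, 9, 2]
k=3: row[3] = (-3)-9 = -12 → [8, 2, -3, -12, 2]
k=4: row[4] = (-12)-2 = -14 → [8, 2, -3, -12, -14]

-14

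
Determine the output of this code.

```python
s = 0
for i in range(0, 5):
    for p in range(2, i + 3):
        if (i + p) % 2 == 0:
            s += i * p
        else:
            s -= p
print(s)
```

68

i=0,p=2: even sum, s = 0+0 = 0
i=1,p=2: odd sum, s = 0-2 = -2
i=1,p=3: even sum, s = (-2)+3 = 1
i=2,p=2: even sum, s = 1+4 = 5
i=2,p=3: odd sum, s = 5-3 = 2
i=2,p=4: even sum, s = 2+8 = 10
i=3,p=2: odd sum, s = 10-2 = 8
i=3,p=3: even sum, s = 8+9 = 17
i=3,p=4: odd sum, s = 17-4 = 13
i=3,p=5: even sum, s = 13+15 = 28
i=4,p=2: even sum, s = 28+8 = 36
i=4,p=3: odd sum, s = 36-3 = 33
i=4,p=4: even sum, s = 33+16 = 49
i=4,p=5: odd sum, s = 49-5 = 44
i=4,p=6: even sum, s = 44+24 = 68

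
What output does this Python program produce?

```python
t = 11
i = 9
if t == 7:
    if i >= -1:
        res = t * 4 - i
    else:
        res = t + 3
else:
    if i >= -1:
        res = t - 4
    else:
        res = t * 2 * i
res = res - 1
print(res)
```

6

t=11, i=9
t == 7 is False; i >= -1 is True
→ res = t - 4 = 7
res = 7-1 = 6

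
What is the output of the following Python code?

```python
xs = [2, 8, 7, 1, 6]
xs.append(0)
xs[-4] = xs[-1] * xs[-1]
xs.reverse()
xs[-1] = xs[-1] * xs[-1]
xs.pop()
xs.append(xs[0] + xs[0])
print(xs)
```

append 0 → [2, 8, 7, 1, 6, 0]
xs[-4] = xs[-1]*xs[-1] = 0*0 = 0 → [2, 8, 0, 1, 6, 0]
reverse → [0, 6, 1, 0, 8, 2]
xs[-1] = xs[-1]*xs[-1] = 2*2 = 4 → [0, 6, 1, 0, 8, 4]
pop() removes 4 → [0, 6, 1, 0, 8]
append xs[0]+xs[0] = 0+0 = 0 → [0, 6, 1, 0, 8, 0]

[0, 6, 1, 0, 8, 0]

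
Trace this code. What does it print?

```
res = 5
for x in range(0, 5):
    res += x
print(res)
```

15

x=0: res = 5+0 = 5
x=1: res = 5+1 = 6
x=2: res = 6+2 = 8
x=3: res = 8+3 = 11
x=4: res = 11+4 = 15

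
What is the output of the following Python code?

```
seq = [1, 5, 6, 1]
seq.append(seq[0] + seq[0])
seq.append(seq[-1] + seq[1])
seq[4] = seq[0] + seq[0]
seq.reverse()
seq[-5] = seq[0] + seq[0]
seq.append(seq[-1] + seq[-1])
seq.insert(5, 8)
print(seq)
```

append seq[0]+seq[0] = 1+1 = 2 → [1, 5, 6, 1, 2]
append seq[-1]+seq[1] = 2+5 = 7 → [1, 5, 6, 1, 2, 7]
seq[4] = seq[0]+seq[0] = 1+1 = 2 → [1, 5, 6, 1, 2, 7]
reverse → [7, 2, 1, 6, 5, 1]
seq[-5] = seq[0]+seq[0] = 7+7 = 14 → [7, 14, 1, 6, 5, 1]
append seq[-1]+seq[-1] = 1+1 = 2 → [7, 14, 1, 6, 5, 1, 2]
insert 8 at 5 → [7, 14, 1, 6, 5, 8, 1, 2]

[7, 14, 1, 6, 5, 8, 1, 2]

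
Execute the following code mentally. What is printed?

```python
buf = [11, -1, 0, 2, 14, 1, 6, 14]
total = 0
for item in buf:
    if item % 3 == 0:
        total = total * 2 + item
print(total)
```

item=11: not %3==0
item=-1: not %3==0
item=0: %3==0, total = 0*2+0 = 0
item=2: not %3==0
item=14: not %3==0
item=1: not %3==0
item=6: %3==0, total = 0*2+6 = 6
item=14: not %3==0

6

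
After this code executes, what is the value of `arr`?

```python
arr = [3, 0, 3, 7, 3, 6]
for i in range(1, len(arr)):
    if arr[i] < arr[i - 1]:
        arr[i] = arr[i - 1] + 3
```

i=1: 0<3, arr[1] = 3+3 = 6 → [3, 6, 3, 7, 3, 6]
i=2: 3<6, arr[2] = 6+3 = 9 → [3, 6, 9, 7, 3, 6]
i=3: 7<9, arr[3] = 9+3 = 12 → [3, 6, 9, 12, 3, 6]
i=4: 3<12, arr[4] = 12+3 = 15 → [3, 6, 9, 12, 15, 6]
i=5: 6<15, arr[5] = 15+3 = 18 → [3, 6, 9, 12, 15, 18]

[3, 6, 9, 12, 15, 18]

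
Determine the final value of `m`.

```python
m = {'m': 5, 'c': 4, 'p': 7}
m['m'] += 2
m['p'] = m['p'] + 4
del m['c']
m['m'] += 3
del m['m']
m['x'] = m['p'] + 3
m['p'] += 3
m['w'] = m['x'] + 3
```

{'p': 14, 'x': 14, 'w': 17}

m['m'] = 5+2 = 7 → {'m': 7, 'c': 4, 'p': 7}
m['p'] = m['p']+4 = 11 → {'m': 7, 'c': 4, 'p': 11}
del 'c' → {'m': 7, 'p': 11}
m['m'] = 7+3 = 10 → {'m': 10, 'p': 11}
del 'm' → {'p': 11}
m['x'] = m['p']+3 = 14 → {'p': 11, 'x': 14}
m['p'] = 11+3 = 14 → {'p': 14, 'x': 14}
m['w'] = m['x']+3 = 17 → {'p': 14, 'x': 14, 'w': 17}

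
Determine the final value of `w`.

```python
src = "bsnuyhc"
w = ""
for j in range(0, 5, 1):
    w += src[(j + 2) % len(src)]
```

j=0: add src[2]='n' → 'n'
j=1: add src[3]='u' → 'nu'
j=2: add src[4]='y' → 'nuy'
j=3: add src[5]='h' → 'nuyh'
j=4: add src[6]='c' → 'nuyhc'

'nuyhc'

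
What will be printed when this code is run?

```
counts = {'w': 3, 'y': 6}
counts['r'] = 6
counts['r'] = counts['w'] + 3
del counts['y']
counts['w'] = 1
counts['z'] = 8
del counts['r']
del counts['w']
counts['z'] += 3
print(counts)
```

counts['r'] = 6 → {'w': 3, 'y': 6, 'r': 6}
counts['r'] = counts['w']+3 = 6 → {'w': 3, 'y': 6, 'r': 6}
del 'y' → {'w': 3, 'r': 6}
counts['w'] = 1 → {'w': 1, 'r': 6}
counts['z'] = 8 → {'w': 1, 'r': 6, 'z': 8}
del 'r' → {'w': 1, 'z': 8}
del 'w' → {'z': 8}
counts['z'] = 8+3 = 11 → {'z': 11}

{'z': 11}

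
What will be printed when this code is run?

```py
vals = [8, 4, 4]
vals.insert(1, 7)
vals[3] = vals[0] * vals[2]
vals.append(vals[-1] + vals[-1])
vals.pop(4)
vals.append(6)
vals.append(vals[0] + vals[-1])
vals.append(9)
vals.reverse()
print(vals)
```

insert 7 at 1 → [8, 7, 4, 4]
vals[3] = vals[0]*vals[2] = 8*4 = 32 → [8, 7, 4, 32]
append vals[-1]+vals[-1] = 32+32 = 64 → [8, 7, 4, 32, 64]
pop(4) removes 64 → [8, 7, 4, 32]
append 6 → [8, 7, 4, 32, 6]
append vals[0]+vals[-1] = 8+6 = 14 → [8, 7, 4, 32, 6, 14]
append 9 → [8, 7, 4, 32, 6, 14, 9]
reverse → [9, 14, 6, 32, 4, 7, 8]

[9, 14, 6, 32, 4, 7, 8]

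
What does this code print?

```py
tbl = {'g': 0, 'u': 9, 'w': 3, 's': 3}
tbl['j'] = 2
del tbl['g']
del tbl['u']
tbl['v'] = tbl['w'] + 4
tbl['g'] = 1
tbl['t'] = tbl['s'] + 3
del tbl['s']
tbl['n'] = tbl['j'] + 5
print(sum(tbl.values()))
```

26

tbl['j'] = 2 → {'g': 0, 'u': 9, 'w': 3, 's': 3, 'j': 2}
del 'g' → {'u': 9, 'w': 3, 's': 3, 'j': 2}
del 'u' → {'w': 3, 's': 3, 'j': 2}
tbl['v'] = tbl['w']+4 = 7 → {'w': 3, 's': 3, 'j': 2, 'v': 7}
tbl['g'] = 1 → {'w': 3, 's': 3, 'j': 2, 'v': 7, 'g': 1}
tbl['t'] = tbl['s']+3 = 6 → {'w': 3, 's': 3, 'j': 2, 'v': 7, 'g': 1, 't': 6}
del 's' → {'w': 3, 'j': 2, 'v': 7, 'g': 1, 't': 6}
tbl['n'] = tbl['j']+5 = 7 → {'w': 3, 'j': 2, 'v': 7, 'g': 1, 't': 6, 'n': 7}
sum of values = 26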